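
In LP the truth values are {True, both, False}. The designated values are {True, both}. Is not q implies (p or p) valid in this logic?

Countermodel: q=False, p=False gives False, which is not designated.

No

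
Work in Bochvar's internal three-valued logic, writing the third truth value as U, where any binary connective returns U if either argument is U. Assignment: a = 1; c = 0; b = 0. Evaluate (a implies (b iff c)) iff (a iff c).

b iff c = 0 iff 0 = 1
a implies (b iff c) = 1 implies 1 = 1
a iff c = 1 iff 0 = 0
(a implies (b iff c)) iff (a iff c) = 1 iff 0 = 0

0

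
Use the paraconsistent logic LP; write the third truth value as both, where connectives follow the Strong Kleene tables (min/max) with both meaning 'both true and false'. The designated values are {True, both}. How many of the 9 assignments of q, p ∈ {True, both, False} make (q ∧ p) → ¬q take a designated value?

Of the 9 assignments, 8 give a value in {True, both}.

8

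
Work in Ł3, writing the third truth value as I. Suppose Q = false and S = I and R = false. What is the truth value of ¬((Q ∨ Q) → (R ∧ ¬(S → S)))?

false

Q ∨ Q = false ∨ false = false
S → S = I → I = true  [min(1, 1−½+½)]
¬(S → S) = ¬true = false
R ∧ ¬(S → S) = false ∧ false = false
(Q ∨ Q) → (R ∧ ¬(S → S)) = false → false = true
¬((Q ∨ Q) → (R ∧ ¬(S → S))) = ¬true = false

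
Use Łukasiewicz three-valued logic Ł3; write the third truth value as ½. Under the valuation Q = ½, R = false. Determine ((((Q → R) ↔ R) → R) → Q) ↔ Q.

½

Q → R = ½ → false = ½  [min(1, 1−½+0)]
(Q → R) ↔ R = ½ ↔ false = ½
((Q → R) ↔ R) → R = ½ → false = ½
(((Q → R) ↔ R) → R) → Q = ½ → ½ = true
((((Q → R) ↔ R) → R) → Q) ↔ Q = true ↔ ½ = ½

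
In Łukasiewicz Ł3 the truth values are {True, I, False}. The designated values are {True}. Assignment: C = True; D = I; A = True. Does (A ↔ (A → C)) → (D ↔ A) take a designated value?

A → C = True → True = True
A ↔ (A → C) = True ↔ True = True
D ↔ A = I ↔ True = I
(A ↔ (A → C)) → (D ↔ A) = True → I = I
I ∉ {True}.

No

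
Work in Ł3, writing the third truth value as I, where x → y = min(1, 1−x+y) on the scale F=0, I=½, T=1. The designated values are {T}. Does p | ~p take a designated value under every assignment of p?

No

Countermodel: p=I gives I, which is not designated.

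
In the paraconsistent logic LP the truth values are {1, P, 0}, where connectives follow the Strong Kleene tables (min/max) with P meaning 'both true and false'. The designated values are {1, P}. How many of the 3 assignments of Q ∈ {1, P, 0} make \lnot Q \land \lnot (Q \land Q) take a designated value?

Q=1: 0 ·
Q=P: P ✓
Q=0: 1 ✓

2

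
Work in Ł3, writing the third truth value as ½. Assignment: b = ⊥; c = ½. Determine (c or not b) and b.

not b = not ⊥ = ⊤
c or not b = ½ or ⊤ = ⊤
(c or not b) and b = ⊤ and ⊥ = ⊥

⊥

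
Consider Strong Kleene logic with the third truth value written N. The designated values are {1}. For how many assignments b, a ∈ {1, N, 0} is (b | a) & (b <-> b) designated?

Designated under: (b=1, a=1); (b=1, a=N); (b=1, a=0); (b=0, a=1).

4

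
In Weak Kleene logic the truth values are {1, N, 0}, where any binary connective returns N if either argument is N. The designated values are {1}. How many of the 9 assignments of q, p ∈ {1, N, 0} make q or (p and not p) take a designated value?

2

Designated under: (q=1, p=1); (q=1, p=0).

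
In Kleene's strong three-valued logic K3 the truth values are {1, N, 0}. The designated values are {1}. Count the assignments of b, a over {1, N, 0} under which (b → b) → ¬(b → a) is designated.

1

Designated under: (b=1, a=0).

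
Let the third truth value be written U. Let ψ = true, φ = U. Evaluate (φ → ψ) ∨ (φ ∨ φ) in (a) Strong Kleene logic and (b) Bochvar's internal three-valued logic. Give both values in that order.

true; U

In Strong Kleene logic: φ → ψ = U → true = true  [¬U ∨ true]
φ ∨ φ = U ∨ U = U
(φ → ψ) ∨ (φ ∨ φ) = true ∨ U = true
In Bochvar's internal three-valued logic: φ → ψ = U → true = U  [any arg is the third value ⇒ result is the third value]
φ ∨ φ = U ∨ U = U
(φ → ψ) ∨ (φ ∨ φ) = U ∨ U = U
They differ because Strong Kleene logic and Bochvar's internal three-valued logic treat U differently under the binary connectives.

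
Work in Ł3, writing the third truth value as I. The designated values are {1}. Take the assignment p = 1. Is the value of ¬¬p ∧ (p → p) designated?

¬p = ¬1 = 0
¬¬p = ¬0 = 1
p → p = 1 → 1 = 1
¬¬p ∧ (p → p) = 1 ∧ 1 = 1
1 ∈ {1}.

Yes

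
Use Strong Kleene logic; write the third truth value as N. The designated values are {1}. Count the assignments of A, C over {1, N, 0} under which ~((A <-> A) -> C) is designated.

Designated under: (A=1, C=0); (A=0, C=0).

2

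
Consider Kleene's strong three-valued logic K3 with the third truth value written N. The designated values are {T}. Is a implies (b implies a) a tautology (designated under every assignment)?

Countermodel: a=N, b=T gives N, which is not designated.

No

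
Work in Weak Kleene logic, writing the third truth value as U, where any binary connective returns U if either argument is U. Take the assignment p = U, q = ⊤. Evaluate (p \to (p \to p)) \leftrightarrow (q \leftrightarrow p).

U

p \to p = U \to U = U  [any arg is the third value ⇒ result is the third value]
p \to (p \to p) = U \to U = U
q \leftrightarrow p = ⊤ \leftrightarrow U = U
(p \to (p \to p)) \leftrightarrow (q \leftrightarrow p) = U \leftrightarrow U = U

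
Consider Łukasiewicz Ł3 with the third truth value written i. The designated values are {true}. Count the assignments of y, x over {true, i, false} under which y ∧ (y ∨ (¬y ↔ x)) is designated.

Designated under: (y=true, x=true); (y=true, x=i); (y=true, x=false).

3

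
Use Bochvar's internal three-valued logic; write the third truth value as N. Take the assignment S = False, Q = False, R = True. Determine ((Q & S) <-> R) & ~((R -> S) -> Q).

False

Q & S = False & False = False
(Q & S) <-> R = False <-> True = False
R -> S = True -> False = False
(R -> S) -> Q = False -> False = True
~((R -> S) -> Q) = ~True = False
((Q & S) <-> R) & ~((R -> S) -> Q) = False & False = False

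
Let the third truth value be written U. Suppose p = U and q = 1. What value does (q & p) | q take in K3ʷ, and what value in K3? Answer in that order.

U; 1

In K3ʷ: q & p = 1 & U = U
(q & p) | q = U | 1 = U
In K3: q & p = 1 & U = U
(q & p) | q = U | 1 = 1
They differ because K3ʷ and K3 treat U differently under the binary connectives.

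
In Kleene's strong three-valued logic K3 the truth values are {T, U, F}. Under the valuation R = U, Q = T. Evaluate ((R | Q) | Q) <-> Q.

R | Q = U | T = T
(R | Q) | Q = T | T = T
((R | Q) | Q) <-> Q = T <-> T = T

T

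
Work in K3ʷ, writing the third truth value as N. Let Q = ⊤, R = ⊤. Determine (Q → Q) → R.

Q → Q = ⊤ → ⊤ = ⊤
(Q → Q) → R = ⊤ → ⊤ = ⊤

⊤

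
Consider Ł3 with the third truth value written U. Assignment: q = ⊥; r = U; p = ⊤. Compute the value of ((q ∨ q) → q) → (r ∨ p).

⊤

q ∨ q = ⊥ ∨ ⊥ = ⊥
(q ∨ q) → q = ⊥ → ⊥ = ⊤
r ∨ p = U ∨ ⊤ = ⊤
((q ∨ q) → q) → (r ∨ p) = ⊤ → ⊤ = ⊤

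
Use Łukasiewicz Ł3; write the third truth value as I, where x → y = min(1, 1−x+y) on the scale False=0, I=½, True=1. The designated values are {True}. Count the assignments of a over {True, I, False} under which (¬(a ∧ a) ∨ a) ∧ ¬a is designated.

a=True: False ·
a=I: I ·
a=False: True ✓

1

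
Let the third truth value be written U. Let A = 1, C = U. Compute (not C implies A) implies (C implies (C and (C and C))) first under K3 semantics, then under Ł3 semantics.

In K3: not C = not U = U
not C implies A = U implies 1 = 1
C and C = U and U = U
C and (C and C) = U and U = U
C implies (C and (C and C)) = U implies U = U
(not C implies A) implies (C implies (C and (C and C))) = 1 implies U = U
In Ł3: not C = not U = U
not C implies A = U implies 1 = 1  [min(1, 1−½+1)]
C and C = U and U = U
C and (C and C) = U and U = U
C implies (C and (C and C)) = U implies U = 1
(not C implies A) implies (C implies (C and (C and C))) = 1 implies 1 = 1
They differ because K3 and Ł3 treat U differently under implication.

U; 1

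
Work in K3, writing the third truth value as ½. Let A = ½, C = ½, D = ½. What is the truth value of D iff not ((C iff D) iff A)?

½

C iff D = ½ iff ½ = ½
(C iff D) iff A = ½ iff ½ = ½
not ((C iff D) iff A) = not ½ = ½
D iff not ((C iff D) iff A) = ½ iff ½ = ½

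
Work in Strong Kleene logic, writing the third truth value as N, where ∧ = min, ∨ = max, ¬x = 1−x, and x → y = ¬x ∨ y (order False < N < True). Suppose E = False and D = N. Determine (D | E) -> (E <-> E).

True

D | E = N | False = N
E <-> E = False <-> False = True
(D | E) -> (E <-> E) = N -> True = True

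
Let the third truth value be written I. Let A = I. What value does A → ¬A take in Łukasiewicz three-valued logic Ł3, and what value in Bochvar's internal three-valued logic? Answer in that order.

⊤; I

In Łukasiewicz three-valued logic Ł3: ¬A = ¬I = I
A → ¬A = I → I = ⊤
In Bochvar's internal three-valued logic: ¬A = ¬I = I
A → ¬A = I → I = I  [any arg is the third value ⇒ result is the third value]
They differ because Łukasiewicz three-valued logic Ł3 and Bochvar's internal three-valued logic treat I differently under the binary connectives.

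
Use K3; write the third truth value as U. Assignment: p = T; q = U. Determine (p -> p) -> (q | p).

T

p -> p = T -> T = T
q | p = U | T = T
(p -> p) -> (q | p) = T -> T = T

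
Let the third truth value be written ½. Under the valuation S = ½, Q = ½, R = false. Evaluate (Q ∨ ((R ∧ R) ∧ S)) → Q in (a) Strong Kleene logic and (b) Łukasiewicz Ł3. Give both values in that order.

½; true

In Strong Kleene logic: R ∧ R = false ∧ false = false
(R ∧ R) ∧ S = false ∧ ½ = false
Q ∨ ((R ∧ R) ∧ S) = ½ ∨ false = ½
(Q ∨ ((R ∧ R) ∧ S)) → Q = ½ → ½ = ½  [¬½ ∨ ½]
In Łukasiewicz Ł3: R ∧ R = false ∧ false = false
(R ∧ R) ∧ S = false ∧ ½ = false
Q ∨ ((R ∧ R) ∧ S) = ½ ∨ false = ½
(Q ∨ ((R ∧ R) ∧ S)) → Q = ½ → ½ = true  [min(1, 1−½+½)]
They differ because Strong Kleene logic and Łukasiewicz Ł3 treat ½ differently under implication.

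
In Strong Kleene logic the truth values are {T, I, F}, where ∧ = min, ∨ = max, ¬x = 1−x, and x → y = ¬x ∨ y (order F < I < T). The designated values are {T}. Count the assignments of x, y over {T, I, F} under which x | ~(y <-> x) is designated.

4

Designated under: (x=T, y=T); (x=T, y=I); (x=T, y=F); (x=F, y=T).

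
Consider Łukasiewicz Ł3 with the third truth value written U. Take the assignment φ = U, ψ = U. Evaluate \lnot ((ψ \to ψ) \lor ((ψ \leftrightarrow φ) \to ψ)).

False

ψ \to ψ = U \to U = True  [min(1, 1−½+½)]
ψ \leftrightarrow φ = U \leftrightarrow U = True
(ψ \leftrightarrow φ) \to ψ = True \to U = U
(ψ \to ψ) \lor ((ψ \leftrightarrow φ) \to ψ) = True \lor U = True
\lnot ((ψ \to ψ) \lor ((ψ \leftrightarrow φ) \to ψ)) = \lnot True = False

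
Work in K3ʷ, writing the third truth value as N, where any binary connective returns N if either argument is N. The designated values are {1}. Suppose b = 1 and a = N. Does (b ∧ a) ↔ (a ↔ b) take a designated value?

b ∧ a = 1 ∧ N = N
a ↔ b = N ↔ 1 = N
(b ∧ a) ↔ (a ↔ b) = N ↔ N = N
N ∉ {1}.

No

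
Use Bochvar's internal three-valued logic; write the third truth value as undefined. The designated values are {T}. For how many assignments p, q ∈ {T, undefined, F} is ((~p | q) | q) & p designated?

1

Designated under: (p=T, q=T).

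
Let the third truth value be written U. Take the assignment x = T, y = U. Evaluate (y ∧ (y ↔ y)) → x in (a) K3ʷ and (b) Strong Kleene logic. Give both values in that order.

U; T

In K3ʷ: y ↔ y = U ↔ U = U
y ∧ (y ↔ y) = U ∧ U = U
(y ∧ (y ↔ y)) → x = U → T = U  [any arg is the third value ⇒ result is the third value]
In Strong Kleene logic: y ↔ y = U ↔ U = U
y ∧ (y ↔ y) = U ∧ U = U
(y ∧ (y ↔ y)) → x = U → T = T
They differ because K3ʷ and Strong Kleene logic treat U differently under the binary connectives.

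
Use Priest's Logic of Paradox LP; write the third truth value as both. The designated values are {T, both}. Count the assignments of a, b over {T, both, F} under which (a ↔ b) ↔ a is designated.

Of the 9 assignments, 7 give a value in {T, both}.

7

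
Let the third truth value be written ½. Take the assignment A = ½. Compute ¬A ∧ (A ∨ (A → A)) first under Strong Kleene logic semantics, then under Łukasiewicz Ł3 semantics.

In Strong Kleene logic: ¬A = ¬½ = ½
A → A = ½ → ½ = ½  [¬½ ∨ ½]
A ∨ (A → A) = ½ ∨ ½ = ½
¬A ∧ (A ∨ (A → A)) = ½ ∧ ½ = ½
In Łukasiewicz Ł3: ¬A = ¬½ = ½
A → A = ½ → ½ = ⊤  [min(1, 1−½+½)]
A ∨ (A → A) = ½ ∨ ⊤ = ⊤
¬A ∧ (A ∨ (A → A)) = ½ ∧ ⊤ = ½

½; ½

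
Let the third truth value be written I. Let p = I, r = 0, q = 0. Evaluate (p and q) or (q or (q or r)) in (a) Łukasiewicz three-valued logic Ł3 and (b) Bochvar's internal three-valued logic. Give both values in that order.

In Łukasiewicz three-valued logic Ł3: p and q = I and 0 = 0
q or r = 0 or 0 = 0
q or (q or r) = 0 or 0 = 0
(p and q) or (q or (q or r)) = 0 or 0 = 0
In Bochvar's internal three-valued logic: p and q = I and 0 = I
q or r = 0 or 0 = 0
q or (q or r) = 0 or 0 = 0
(p and q) or (q or (q or r)) = I or 0 = I
They differ because Łukasiewicz three-valued logic Ł3 and Bochvar's internal three-valued logic treat I differently under the binary connectives.

0; I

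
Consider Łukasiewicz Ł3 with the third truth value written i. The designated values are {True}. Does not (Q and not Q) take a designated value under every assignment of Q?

No

Countermodel: Q=i gives i, which is not designated.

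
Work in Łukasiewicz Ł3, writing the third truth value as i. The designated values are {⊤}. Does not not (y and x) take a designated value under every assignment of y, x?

Countermodel: y=⊤, x=i gives i, which is not designated.

No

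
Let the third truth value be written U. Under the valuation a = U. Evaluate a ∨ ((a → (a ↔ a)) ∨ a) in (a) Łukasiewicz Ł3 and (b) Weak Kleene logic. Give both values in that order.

1; U

In Łukasiewicz Ł3: a ↔ a = U ↔ U = 1  [1 − |½−½|]
a → (a ↔ a) = U → 1 = 1
(a → (a ↔ a)) ∨ a = 1 ∨ U = 1
a ∨ ((a → (a ↔ a)) ∨ a) = U ∨ 1 = 1
In Weak Kleene logic: a ↔ a = U ↔ U = U
a → (a ↔ a) = U → U = U
(a → (a ↔ a)) ∨ a = U ∨ U = U
a ∨ ((a → (a ↔ a)) ∨ a) = U ∨ U = U
They differ because Łukasiewicz Ł3 and Weak Kleene logic treat U differently under the binary connectives.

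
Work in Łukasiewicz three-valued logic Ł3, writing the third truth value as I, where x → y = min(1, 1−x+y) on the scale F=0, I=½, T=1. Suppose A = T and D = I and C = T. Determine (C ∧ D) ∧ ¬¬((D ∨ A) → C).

C ∧ D = T ∧ I = I
D ∨ A = I ∨ T = T
(D ∨ A) → C = T → T = T
¬((D ∨ A) → C) = ¬T = F
¬¬((D ∨ A) → C) = ¬F = T
(C ∧ D) ∧ ¬¬((D ∨ A) → C) = I ∧ T = I

I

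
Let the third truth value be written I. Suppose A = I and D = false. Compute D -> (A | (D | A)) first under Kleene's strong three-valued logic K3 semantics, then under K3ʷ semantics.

true; I

In Kleene's strong three-valued logic K3: D | A = false | I = I
A | (D | A) = I | I = I
D -> (A | (D | A)) = false -> I = true  [~false | I]
In K3ʷ: D | A = false | I = I
A | (D | A) = I | I = I
D -> (A | (D | A)) = false -> I = I
They differ because Kleene's strong three-valued logic K3 and K3ʷ treat I differently under the binary connectives.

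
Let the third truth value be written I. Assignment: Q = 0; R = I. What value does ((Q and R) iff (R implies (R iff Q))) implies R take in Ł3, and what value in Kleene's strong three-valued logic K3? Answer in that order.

1; I

In Ł3: Q and R = 0 and I = 0
R iff Q = I iff 0 = I
R implies (R iff Q) = I implies I = 1
(Q and R) iff (R implies (R iff Q)) = 0 iff 1 = 0
((Q and R) iff (R implies (R iff Q))) implies R = 0 implies I = 1
In Kleene's strong three-valued logic K3: Q and R = 0 and I = 0
R iff Q = I iff 0 = I
R implies (R iff Q) = I implies I = I  [not I or I]
(Q and R) iff (R implies (R iff Q)) = 0 iff I = I
((Q and R) iff (R implies (R iff Q))) implies R = I implies I = I
They differ because Ł3 and Kleene's strong three-valued logic K3 treat I differently under implication.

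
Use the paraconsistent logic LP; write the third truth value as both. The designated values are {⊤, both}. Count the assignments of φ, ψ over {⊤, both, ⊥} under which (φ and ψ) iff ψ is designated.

Of the 9 assignments, 8 give a value in {⊤, both}.

8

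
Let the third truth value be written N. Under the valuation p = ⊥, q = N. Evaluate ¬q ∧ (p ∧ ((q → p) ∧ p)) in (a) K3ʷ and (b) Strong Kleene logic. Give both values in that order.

N; ⊥

In K3ʷ: ¬q = ¬N = N
q → p = N → ⊥ = N  [any arg is the third value ⇒ result is the third value]
(q → p) ∧ p = N ∧ ⊥ = N
p ∧ ((q → p) ∧ p) = ⊥ ∧ N = N
¬q ∧ (p ∧ ((q → p) ∧ p)) = N ∧ N = N
In Strong Kleene logic: ¬q = ¬N = N
q → p = N → ⊥ = N
(q → p) ∧ p = N ∧ ⊥ = ⊥
p ∧ ((q → p) ∧ p) = ⊥ ∧ ⊥ = ⊥
¬q ∧ (p ∧ ((q → p) ∧ p)) = N ∧ ⊥ = ⊥
They differ because K3ʷ and Strong Kleene logic treat N differently under the binary connectives.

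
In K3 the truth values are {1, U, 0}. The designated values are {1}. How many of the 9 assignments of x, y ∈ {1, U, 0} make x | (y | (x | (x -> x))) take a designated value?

Of the 9 assignments, 7 give a value in {1}.

7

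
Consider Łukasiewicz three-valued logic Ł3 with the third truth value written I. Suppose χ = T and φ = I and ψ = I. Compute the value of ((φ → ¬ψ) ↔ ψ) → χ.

T

¬ψ = ¬I = I
φ → ¬ψ = I → I = T
(φ → ¬ψ) ↔ ψ = T ↔ I = I
((φ → ¬ψ) ↔ ψ) → χ = I → T = T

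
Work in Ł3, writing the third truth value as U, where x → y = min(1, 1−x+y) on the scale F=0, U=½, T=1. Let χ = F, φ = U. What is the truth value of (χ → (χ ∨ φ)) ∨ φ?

χ ∨ φ = F ∨ U = U
χ → (χ ∨ φ) = F → U = T  [min(1, 1−0+½)]
(χ → (χ ∨ φ)) ∨ φ = T ∨ U = T

T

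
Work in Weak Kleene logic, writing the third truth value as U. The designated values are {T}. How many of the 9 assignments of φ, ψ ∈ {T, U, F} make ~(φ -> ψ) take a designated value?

Designated under: (φ=T, ψ=F).

1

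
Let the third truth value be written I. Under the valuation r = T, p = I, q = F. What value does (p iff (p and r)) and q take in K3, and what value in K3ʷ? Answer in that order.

In K3: p and r = I and T = I
p iff (p and r) = I iff I = I
(p iff (p and r)) and q = I and F = F
In K3ʷ: p and r = I and T = I
p iff (p and r) = I iff I = I
(p iff (p and r)) and q = I and F = I
They differ because K3 and K3ʷ treat I differently under the binary connectives.

F; I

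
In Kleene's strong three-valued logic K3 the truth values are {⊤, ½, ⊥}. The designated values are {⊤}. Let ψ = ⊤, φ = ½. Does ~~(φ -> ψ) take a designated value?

φ -> ψ = ½ -> ⊤ = ⊤
~(φ -> ψ) = ~⊤ = ⊥
~~(φ -> ψ) = ~⊥ = ⊤
⊤ ∈ {⊤}.

Yes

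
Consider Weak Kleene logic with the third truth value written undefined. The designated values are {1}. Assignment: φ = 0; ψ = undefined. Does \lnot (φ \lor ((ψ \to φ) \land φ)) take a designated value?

ψ \to φ = undefined \to 0 = undefined
(ψ \to φ) \land φ = undefined \land 0 = undefined
φ \lor ((ψ \to φ) \land φ) = 0 \lor undefined = undefined
\lnot (φ \lor ((ψ \to φ) \land φ)) = \lnot undefined = undefined
undefined ∉ {1}.

No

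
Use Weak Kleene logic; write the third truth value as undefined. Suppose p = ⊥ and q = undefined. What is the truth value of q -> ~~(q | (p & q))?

undefined

p & q = ⊥ & undefined = undefined
q | (p & q) = undefined | undefined = undefined
~(q | (p & q)) = ~undefined = undefined
~~(q | (p & q)) = ~undefined = undefined
q -> ~~(q | (p & q)) = undefined -> undefined = undefined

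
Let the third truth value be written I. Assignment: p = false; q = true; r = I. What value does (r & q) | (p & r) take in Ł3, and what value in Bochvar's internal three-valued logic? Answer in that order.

In Ł3: r & q = I & true = I
p & r = false & I = false
(r & q) | (p & r) = I | false = I
In Bochvar's internal three-valued logic: r & q = I & true = I
p & r = false & I = I
(r & q) | (p & r) = I | I = I

I; I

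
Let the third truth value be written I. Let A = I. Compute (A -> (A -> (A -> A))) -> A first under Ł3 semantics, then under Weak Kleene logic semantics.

I; I

In Ł3: A -> A = I -> I = true
A -> (A -> A) = I -> true = true
A -> (A -> (A -> A)) = I -> true = true
(A -> (A -> (A -> A))) -> A = true -> I = I
In Weak Kleene logic: A -> A = I -> I = I
A -> (A -> A) = I -> I = I
A -> (A -> (A -> A)) = I -> I = I
(A -> (A -> (A -> A))) -> A = I -> I = I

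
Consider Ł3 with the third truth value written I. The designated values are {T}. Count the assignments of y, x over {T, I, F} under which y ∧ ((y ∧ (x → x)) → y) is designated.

3

Designated under: (y=T, x=T); (y=T, x=I); (y=T, x=F).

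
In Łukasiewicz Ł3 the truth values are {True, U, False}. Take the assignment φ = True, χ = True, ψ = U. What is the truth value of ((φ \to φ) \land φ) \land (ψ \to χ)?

φ \to φ = True \to True = True
(φ \to φ) \land φ = True \land True = True
ψ \to χ = U \to True = True  [min(1, 1−½+1)]
((φ \to φ) \land φ) \land (ψ \to χ) = True \land True = True

True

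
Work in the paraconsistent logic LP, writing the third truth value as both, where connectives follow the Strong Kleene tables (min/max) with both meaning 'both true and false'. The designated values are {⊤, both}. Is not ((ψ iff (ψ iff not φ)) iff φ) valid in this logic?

Every assignment of ψ, φ over {⊤, both, ⊥} gives a value in {⊤, both}.
In particular, with ψ=both, φ=both: not ((ψ iff (ψ iff not φ)) iff φ) = both.

Yes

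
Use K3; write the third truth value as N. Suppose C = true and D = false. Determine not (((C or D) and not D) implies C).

false

C or D = true or false = true
not D = not false = true
(C or D) and not D = true and true = true
((C or D) and not D) implies C = true implies true = true
not (((C or D) and not D) implies C) = not true = false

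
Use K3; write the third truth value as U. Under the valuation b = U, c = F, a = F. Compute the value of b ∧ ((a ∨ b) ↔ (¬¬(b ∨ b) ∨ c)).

U

a ∨ b = F ∨ U = U
b ∨ b = U ∨ U = U
¬(b ∨ b) = ¬U = U
¬¬(b ∨ b) = ¬U = U
¬¬(b ∨ b) ∨ c = U ∨ F = U
(a ∨ b) ↔ (¬¬(b ∨ b) ∨ c) = U ↔ U = U
b ∧ ((a ∨ b) ↔ (¬¬(b ∨ b) ∨ c)) = U ∧ U = U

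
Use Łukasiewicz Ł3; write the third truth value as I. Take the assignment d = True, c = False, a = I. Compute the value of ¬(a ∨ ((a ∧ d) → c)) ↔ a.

a ∧ d = I ∧ True = I
(a ∧ d) → c = I → False = I
a ∨ ((a ∧ d) → c) = I ∨ I = I
¬(a ∨ ((a ∧ d) → c)) = ¬I = I
¬(a ∨ ((a ∧ d) → c)) ↔ a = I ↔ I = True

True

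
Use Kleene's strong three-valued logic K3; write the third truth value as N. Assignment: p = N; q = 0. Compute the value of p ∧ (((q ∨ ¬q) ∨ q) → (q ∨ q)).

¬q = ¬0 = 1
q ∨ ¬q = 0 ∨ 1 = 1
(q ∨ ¬q) ∨ q = 1 ∨ 0 = 1
q ∨ q = 0 ∨ 0 = 0
((q ∨ ¬q) ∨ q) → (q ∨ q) = 1 → 0 = 0
p ∧ (((q ∨ ¬q) ∨ q) → (q ∨ q)) = N ∧ 0 = 0

0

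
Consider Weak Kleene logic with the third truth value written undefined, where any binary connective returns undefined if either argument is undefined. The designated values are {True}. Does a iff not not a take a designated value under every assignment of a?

Countermodel: a=undefined gives undefined, which is not designated.

No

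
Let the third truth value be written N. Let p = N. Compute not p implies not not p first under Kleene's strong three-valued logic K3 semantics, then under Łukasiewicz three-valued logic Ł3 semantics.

N; T

In Kleene's strong three-valued logic K3: not p = not N = N
not p = not N = N
not not p = not N = N
not p implies not not p = N implies N = N
In Łukasiewicz three-valued logic Ł3: not p = not N = N
not p = not N = N
not not p = not N = N
not p implies not not p = N implies N = T  [min(1, 1−½+½)]
They differ because Kleene's strong three-valued logic K3 and Łukasiewicz three-valued logic Ł3 treat N differently under implication.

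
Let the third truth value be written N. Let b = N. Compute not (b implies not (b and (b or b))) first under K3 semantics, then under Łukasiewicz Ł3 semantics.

In K3: b or b = N or N = N
b and (b or b) = N and N = N
not (b and (b or b)) = not N = N
b implies not (b and (b or b)) = N implies N = N  [not N or N]
not (b implies not (b and (b or b))) = not N = N
In Łukasiewicz Ł3: b or b = N or N = N
b and (b or b) = N and N = N
not (b and (b or b)) = not N = N
b implies not (b and (b or b)) = N implies N = True  [min(1, 1−½+½)]
not (b implies not (b and (b or b))) = not True = False
They differ because K3 and Łukasiewicz Ł3 treat N differently under implication.

N; False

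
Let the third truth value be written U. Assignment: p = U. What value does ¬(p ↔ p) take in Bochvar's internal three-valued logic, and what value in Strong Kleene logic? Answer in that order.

In Bochvar's internal three-valued logic: p ↔ p = U ↔ U = U
¬(p ↔ p) = ¬U = U
In Strong Kleene logic: p ↔ p = U ↔ U = U
¬(p ↔ p) = ¬U = U

U; U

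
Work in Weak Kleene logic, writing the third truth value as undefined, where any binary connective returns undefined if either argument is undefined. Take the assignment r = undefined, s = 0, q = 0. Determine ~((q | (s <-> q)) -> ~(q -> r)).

s <-> q = 0 <-> 0 = 1
q | (s <-> q) = 0 | 1 = 1
q -> r = 0 -> undefined = undefined  [any arg is the third value ⇒ result is the third value]
~(q -> r) = ~undefined = undefined
(q | (s <-> q)) -> ~(q -> r) = 1 -> undefined = undefined
~((q | (s <-> q)) -> ~(q -> r)) = ~undefined = undefined

undefined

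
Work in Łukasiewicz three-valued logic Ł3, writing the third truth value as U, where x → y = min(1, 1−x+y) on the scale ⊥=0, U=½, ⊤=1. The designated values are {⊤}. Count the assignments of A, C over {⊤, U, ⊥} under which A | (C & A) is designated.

Designated under: (A=⊤, C=⊤); (A=⊤, C=U); (A=⊤, C=⊥).

3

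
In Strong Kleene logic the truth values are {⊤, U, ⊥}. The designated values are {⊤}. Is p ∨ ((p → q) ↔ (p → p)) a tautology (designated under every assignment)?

No

Countermodel: p=U, q=⊤ gives U, which is not designated.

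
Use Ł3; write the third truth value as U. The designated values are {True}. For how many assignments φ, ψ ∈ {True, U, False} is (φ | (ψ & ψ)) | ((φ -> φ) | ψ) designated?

Of the 9 assignments, 9 give a value in {True}.

9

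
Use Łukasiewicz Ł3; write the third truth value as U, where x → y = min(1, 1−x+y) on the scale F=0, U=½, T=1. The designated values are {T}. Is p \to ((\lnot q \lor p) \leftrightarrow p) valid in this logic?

Yes

Every assignment of p, q over {T, U, F} gives a value in {T}.
In particular, with p=U, q=U: p \to ((\lnot q \lor p) \leftrightarrow p) = T.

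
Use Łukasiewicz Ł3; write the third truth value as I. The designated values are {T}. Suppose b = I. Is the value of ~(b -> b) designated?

b -> b = I -> I = T
~(b -> b) = ~T = F
F ∉ {T}.

No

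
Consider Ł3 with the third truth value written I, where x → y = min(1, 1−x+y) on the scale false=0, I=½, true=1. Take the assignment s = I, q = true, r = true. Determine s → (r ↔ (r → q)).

r → q = true → true = true
r ↔ (r → q) = true ↔ true = true
s → (r ↔ (r → q)) = I → true = true  [min(1, 1−½+1)]

true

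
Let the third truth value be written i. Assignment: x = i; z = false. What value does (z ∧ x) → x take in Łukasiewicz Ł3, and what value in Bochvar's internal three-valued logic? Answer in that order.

true; i

In Łukasiewicz Ł3: z ∧ x = false ∧ i = false
(z ∧ x) → x = false → i = true  [min(1, 1−0+½)]
In Bochvar's internal three-valued logic: z ∧ x = false ∧ i = i
(z ∧ x) → x = i → i = i  [any arg is the third value ⇒ result is the third value]
They differ because Łukasiewicz Ł3 and Bochvar's internal three-valued logic treat i differently under the binary connectives.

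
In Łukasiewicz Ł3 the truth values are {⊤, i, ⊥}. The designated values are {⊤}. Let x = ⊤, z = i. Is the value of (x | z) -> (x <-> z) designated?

x | z = ⊤ | i = ⊤
x <-> z = ⊤ <-> i = i  [1 − |1−½|]
(x | z) -> (x <-> z) = ⊤ -> i = i
i ∉ {⊤}.

No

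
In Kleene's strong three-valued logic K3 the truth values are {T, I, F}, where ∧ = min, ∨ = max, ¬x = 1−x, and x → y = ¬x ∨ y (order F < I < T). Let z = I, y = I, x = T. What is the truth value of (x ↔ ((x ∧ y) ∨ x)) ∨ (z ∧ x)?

T

x ∧ y = T ∧ I = I
(x ∧ y) ∨ x = I ∨ T = T
x ↔ ((x ∧ y) ∨ x) = T ↔ T = T
z ∧ x = I ∧ T = I
(x ↔ ((x ∧ y) ∨ x)) ∨ (z ∧ x) = T ∨ I = T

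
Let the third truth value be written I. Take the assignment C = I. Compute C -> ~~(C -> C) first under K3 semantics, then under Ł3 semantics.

In K3: C -> C = I -> I = I  [~I | I]
~(C -> C) = ~I = I
~~(C -> C) = ~I = I
C -> ~~(C -> C) = I -> I = I
In Ł3: C -> C = I -> I = true  [min(1, 1−½+½)]
~(C -> C) = ~true = false
~~(C -> C) = ~false = true
C -> ~~(C -> C) = I -> true = true
They differ because K3 and Ł3 treat I differently under implication.

I; true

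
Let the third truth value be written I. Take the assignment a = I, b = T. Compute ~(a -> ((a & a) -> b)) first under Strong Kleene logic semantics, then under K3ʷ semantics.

F; I

In Strong Kleene logic: a & a = I & I = I
(a & a) -> b = I -> T = T
a -> ((a & a) -> b) = I -> T = T
~(a -> ((a & a) -> b)) = ~T = F
In K3ʷ: a & a = I & I = I
(a & a) -> b = I -> T = I  [any arg is the third value ⇒ result is the third value]
a -> ((a & a) -> b) = I -> I = I
~(a -> ((a & a) -> b)) = ~I = I
They differ because Strong Kleene logic and K3ʷ treat I differently under the binary connectives.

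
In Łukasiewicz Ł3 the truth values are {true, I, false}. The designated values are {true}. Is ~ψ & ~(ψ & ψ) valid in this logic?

No

Countermodel: ψ=true gives false, which is not designated.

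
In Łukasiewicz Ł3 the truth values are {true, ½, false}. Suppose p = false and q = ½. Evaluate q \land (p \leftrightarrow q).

½

p \leftrightarrow q = false \leftrightarrow ½ = ½
q \land (p \leftrightarrow q) = ½ \land ½ = ½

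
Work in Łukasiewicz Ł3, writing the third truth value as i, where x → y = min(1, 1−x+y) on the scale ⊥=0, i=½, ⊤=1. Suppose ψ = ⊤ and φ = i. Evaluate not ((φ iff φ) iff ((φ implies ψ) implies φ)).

φ iff φ = i iff i = ⊤  [1 − |½−½|]
φ implies ψ = i implies ⊤ = ⊤
(φ implies ψ) implies φ = ⊤ implies i = i
(φ iff φ) iff ((φ implies ψ) implies φ) = ⊤ iff i = i
not ((φ iff φ) iff ((φ implies ψ) implies φ)) = not i = i

i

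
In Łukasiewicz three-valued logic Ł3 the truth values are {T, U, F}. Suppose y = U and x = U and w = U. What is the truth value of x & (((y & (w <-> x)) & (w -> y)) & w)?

U

w <-> x = U <-> U = T
y & (w <-> x) = U & T = U
w -> y = U -> U = T
(y & (w <-> x)) & (w -> y) = U & T = U
((y & (w <-> x)) & (w -> y)) & w = U & U = U
x & (((y & (w <-> x)) & (w -> y)) & w) = U & U = U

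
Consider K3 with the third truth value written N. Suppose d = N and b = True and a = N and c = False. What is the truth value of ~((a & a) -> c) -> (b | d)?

True

a & a = N & N = N
(a & a) -> c = N -> False = N  [~N | False]
~((a & a) -> c) = ~N = N
b | d = True | N = True
~((a & a) -> c) -> (b | d) = N -> True = True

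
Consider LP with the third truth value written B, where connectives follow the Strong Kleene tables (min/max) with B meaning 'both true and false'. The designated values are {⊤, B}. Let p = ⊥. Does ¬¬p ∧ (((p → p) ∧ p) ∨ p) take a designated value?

No

¬p = ¬⊥ = ⊤
¬¬p = ¬⊤ = ⊥
p → p = ⊥ → ⊥ = ⊤
(p → p) ∧ p = ⊤ ∧ ⊥ = ⊥
((p → p) ∧ p) ∨ p = ⊥ ∨ ⊥ = ⊥
¬¬p ∧ (((p → p) ∧ p) ∨ p) = ⊥ ∧ ⊥ = ⊥
⊥ ∉ {⊤, B}.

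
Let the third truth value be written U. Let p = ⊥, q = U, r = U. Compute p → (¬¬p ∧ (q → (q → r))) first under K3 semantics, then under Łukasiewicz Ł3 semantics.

In K3: ¬p = ¬⊥ = ⊤
¬¬p = ¬⊤ = ⊥
q → r = U → U = U
q → (q → r) = U → U = U
¬¬p ∧ (q → (q → r)) = ⊥ ∧ U = ⊥
p → (¬¬p ∧ (q → (q → r))) = ⊥ → ⊥ = ⊤
In Łukasiewicz Ł3: ¬p = ¬⊥ = ⊤
¬¬p = ¬⊤ = ⊥
q → r = U → U = ⊤  [min(1, 1−½+½)]
q → (q → r) = U → ⊤ = ⊤
¬¬p ∧ (q → (q → r)) = ⊥ ∧ ⊤ = ⊥
p → (¬¬p ∧ (q → (q → r))) = ⊥ → ⊥ = ⊤

⊤; ⊤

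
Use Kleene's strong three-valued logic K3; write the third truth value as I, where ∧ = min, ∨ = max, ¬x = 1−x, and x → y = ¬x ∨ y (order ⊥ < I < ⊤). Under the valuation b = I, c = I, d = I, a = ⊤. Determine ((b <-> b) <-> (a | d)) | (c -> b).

I

b <-> b = I <-> I = I
a | d = ⊤ | I = ⊤
(b <-> b) <-> (a | d) = I <-> ⊤ = I
c -> b = I -> I = I  [~I | I]
((b <-> b) <-> (a | d)) | (c -> b) = I | I = I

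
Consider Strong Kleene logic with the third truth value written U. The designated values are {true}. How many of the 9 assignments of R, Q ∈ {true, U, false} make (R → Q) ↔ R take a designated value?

1

Designated under: (R=true, Q=true).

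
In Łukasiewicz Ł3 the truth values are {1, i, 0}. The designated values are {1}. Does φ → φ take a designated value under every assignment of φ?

Every assignment of φ over {1, i, 0} gives a value in {1}.
In particular, with φ=i: φ → φ = 1.

Yes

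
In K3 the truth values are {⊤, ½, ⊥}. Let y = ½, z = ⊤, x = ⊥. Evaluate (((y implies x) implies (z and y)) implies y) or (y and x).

y implies x = ½ implies ⊥ = ½  [not ½ or ⊥]
z and y = ⊤ and ½ = ½
(y implies x) implies (z and y) = ½ implies ½ = ½
((y implies x) implies (z and y)) implies y = ½ implies ½ = ½
y and x = ½ and ⊥ = ⊥
(((y implies x) implies (z and y)) implies y) or (y and x) = ½ or ⊥ = ½

½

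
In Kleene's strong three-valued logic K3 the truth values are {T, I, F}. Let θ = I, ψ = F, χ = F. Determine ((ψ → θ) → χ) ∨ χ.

ψ → θ = F → I = T  [¬F ∨ I]
(ψ → θ) → χ = T → F = F
((ψ → θ) → χ) ∨ χ = F ∨ F = F

F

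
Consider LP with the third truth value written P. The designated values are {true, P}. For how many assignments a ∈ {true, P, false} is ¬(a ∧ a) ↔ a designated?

a=true: false ·
a=P: P ✓
a=false: false ·

1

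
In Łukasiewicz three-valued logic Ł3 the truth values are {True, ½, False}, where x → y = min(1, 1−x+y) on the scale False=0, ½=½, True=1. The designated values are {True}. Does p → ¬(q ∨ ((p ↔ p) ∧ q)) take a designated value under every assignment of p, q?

Countermodel: p=True, q=True gives False, which is not designated.

No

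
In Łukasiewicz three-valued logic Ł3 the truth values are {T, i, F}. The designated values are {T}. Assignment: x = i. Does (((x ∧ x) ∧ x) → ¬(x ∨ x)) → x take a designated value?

x ∧ x = i ∧ i = i
(x ∧ x) ∧ x = i ∧ i = i
x ∨ x = i ∨ i = i
¬(x ∨ x) = ¬i = i
((x ∧ x) ∧ x) → ¬(x ∨ x) = i → i = T  [min(1, 1−½+½)]
(((x ∧ x) ∧ x) → ¬(x ∨ x)) → x = T → i = i
i ∉ {T}.

No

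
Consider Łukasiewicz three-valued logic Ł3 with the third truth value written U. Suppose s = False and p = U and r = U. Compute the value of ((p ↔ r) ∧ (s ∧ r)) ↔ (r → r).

p ↔ r = U ↔ U = True
s ∧ r = False ∧ U = False
(p ↔ r) ∧ (s ∧ r) = True ∧ False = False
r → r = U → U = True
((p ↔ r) ∧ (s ∧ r)) ↔ (r → r) = False ↔ True = False

False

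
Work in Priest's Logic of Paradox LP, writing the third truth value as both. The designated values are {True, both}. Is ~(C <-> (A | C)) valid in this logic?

No

Countermodel: C=True, A=True gives False, which is not designated.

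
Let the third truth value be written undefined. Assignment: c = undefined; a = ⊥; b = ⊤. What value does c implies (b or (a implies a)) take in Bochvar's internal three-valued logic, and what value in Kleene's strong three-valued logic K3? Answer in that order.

undefined; ⊤

In Bochvar's internal three-valued logic: a implies a = ⊥ implies ⊥ = ⊤
b or (a implies a) = ⊤ or ⊤ = ⊤
c implies (b or (a implies a)) = undefined implies ⊤ = undefined
In Kleene's strong three-valued logic K3: a implies a = ⊥ implies ⊥ = ⊤
b or (a implies a) = ⊤ or ⊤ = ⊤
c implies (b or (a implies a)) = undefined implies ⊤ = ⊤
They differ because Bochvar's internal three-valued logic and Kleene's strong three-valued logic K3 treat undefined differently under the binary connectives.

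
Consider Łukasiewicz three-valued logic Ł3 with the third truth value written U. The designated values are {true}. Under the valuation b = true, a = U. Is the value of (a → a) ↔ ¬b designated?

a → a = U → U = true  [min(1, 1−½+½)]
¬b = ¬true = false
(a → a) ↔ ¬b = true ↔ false = false
false ∉ {true}.

No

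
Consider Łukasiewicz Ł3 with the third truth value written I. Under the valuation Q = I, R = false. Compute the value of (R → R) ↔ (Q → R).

R → R = false → false = true
Q → R = I → false = I  [min(1, 1−½+0)]
(R → R) ↔ (Q → R) = true ↔ I = I

I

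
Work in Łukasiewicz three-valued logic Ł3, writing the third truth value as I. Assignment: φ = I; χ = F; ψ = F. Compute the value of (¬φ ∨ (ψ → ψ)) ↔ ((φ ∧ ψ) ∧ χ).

¬φ = ¬I = I
ψ → ψ = F → F = T
¬φ ∨ (ψ → ψ) = I ∨ T = T
φ ∧ ψ = I ∧ F = F
(φ ∧ ψ) ∧ χ = F ∧ F = F
(¬φ ∨ (ψ → ψ)) ↔ ((φ ∧ ψ) ∧ χ) = T ↔ F = F

F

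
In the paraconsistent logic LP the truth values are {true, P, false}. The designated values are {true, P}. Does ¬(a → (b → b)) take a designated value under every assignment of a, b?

Countermodel: a=true, b=true gives false, which is not designated.

No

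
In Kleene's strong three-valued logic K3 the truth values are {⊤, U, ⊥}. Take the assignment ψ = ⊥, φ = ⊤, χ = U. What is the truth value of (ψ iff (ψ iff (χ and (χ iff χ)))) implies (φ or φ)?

χ iff χ = U iff U = U
χ and (χ iff χ) = U and U = U
ψ iff (χ and (χ iff χ)) = ⊥ iff U = U
ψ iff (ψ iff (χ and (χ iff χ))) = ⊥ iff U = U
φ or φ = ⊤ or ⊤ = ⊤
(ψ iff (ψ iff (χ and (χ iff χ)))) implies (φ or φ) = U implies ⊤ = ⊤  [not U or ⊤]

⊤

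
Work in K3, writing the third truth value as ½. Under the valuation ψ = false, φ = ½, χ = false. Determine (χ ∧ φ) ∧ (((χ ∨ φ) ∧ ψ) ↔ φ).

χ ∧ φ = false ∧ ½ = false
χ ∨ φ = false ∨ ½ = ½
(χ ∨ φ) ∧ ψ = ½ ∧ false = false
((χ ∨ φ) ∧ ψ) ↔ φ = false ↔ ½ = ½
(χ ∧ φ) ∧ (((χ ∨ φ) ∧ ψ) ↔ φ) = false ∧ ½ = false

false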